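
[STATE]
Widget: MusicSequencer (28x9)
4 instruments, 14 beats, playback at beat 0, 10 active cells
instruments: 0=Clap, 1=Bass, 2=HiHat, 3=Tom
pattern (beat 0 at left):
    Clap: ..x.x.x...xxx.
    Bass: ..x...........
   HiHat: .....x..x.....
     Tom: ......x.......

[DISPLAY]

      ▼1234567890123        
  Clap··█·█·█···███·        
  Bass··█···········        
 HiHat·····█··█·····        
   Tom······█·······        
                            
                            
                            
                            


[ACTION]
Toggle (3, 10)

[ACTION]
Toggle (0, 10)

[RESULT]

      ▼1234567890123        
  Clap··█·█·█····██·        
  Bass··█···········        
 HiHat·····█··█·····        
   Tom······█···█···        
                            
                            
                            
                            


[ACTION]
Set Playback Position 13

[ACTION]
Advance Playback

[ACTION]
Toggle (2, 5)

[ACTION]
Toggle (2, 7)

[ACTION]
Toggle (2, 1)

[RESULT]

      ▼1234567890123        
  Clap··█·█·█····██·        
  Bass··█···········        
 HiHat·█·····██·····        
   Tom······█···█···        
                            
                            
                            
                            


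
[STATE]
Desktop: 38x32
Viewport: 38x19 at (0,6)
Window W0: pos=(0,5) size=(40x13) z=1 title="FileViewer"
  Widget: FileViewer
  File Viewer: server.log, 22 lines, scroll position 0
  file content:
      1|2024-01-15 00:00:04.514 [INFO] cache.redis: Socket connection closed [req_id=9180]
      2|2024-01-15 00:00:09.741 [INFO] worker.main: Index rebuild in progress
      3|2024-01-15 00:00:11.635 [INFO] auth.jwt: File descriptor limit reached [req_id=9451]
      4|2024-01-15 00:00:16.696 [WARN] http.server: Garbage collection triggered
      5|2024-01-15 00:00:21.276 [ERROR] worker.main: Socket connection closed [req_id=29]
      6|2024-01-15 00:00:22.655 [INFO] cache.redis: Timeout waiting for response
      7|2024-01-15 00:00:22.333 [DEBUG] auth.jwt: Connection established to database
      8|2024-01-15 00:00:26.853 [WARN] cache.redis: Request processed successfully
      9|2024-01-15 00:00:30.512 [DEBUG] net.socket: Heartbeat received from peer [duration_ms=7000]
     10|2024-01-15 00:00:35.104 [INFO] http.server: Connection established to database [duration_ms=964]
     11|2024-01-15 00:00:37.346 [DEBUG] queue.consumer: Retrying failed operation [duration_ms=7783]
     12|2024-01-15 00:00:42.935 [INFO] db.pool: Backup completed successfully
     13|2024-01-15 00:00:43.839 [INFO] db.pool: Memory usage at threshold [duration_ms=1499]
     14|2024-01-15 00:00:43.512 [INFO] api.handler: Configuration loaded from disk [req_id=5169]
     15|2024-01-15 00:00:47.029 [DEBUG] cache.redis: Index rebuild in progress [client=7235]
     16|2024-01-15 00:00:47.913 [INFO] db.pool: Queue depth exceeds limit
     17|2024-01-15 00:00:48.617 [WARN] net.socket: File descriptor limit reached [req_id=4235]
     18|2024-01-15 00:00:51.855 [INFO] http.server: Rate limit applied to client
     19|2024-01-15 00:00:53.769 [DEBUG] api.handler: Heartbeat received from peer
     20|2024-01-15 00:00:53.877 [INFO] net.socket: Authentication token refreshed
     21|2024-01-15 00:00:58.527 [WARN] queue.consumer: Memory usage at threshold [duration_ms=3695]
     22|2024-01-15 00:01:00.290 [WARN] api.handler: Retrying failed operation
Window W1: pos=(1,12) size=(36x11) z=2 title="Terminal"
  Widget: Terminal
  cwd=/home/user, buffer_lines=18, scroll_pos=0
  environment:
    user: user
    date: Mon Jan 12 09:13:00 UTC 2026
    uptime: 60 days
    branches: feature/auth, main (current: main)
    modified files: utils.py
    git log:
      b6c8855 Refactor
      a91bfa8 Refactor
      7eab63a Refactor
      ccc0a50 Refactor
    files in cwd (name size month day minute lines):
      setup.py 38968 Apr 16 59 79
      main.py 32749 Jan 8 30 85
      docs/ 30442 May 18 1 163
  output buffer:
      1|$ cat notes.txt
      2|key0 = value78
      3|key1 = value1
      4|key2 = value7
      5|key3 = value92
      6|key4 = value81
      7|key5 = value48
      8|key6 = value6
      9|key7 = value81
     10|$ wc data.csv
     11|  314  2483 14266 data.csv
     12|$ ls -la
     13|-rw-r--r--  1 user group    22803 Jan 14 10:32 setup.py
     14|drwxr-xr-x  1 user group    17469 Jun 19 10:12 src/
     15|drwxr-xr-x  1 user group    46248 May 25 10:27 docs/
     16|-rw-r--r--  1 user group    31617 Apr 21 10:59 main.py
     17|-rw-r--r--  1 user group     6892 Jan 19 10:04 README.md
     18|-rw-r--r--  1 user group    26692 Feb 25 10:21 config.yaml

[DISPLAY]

┃ FileViewer                          
┠─────────────────────────────────────
┃2024-01-15 00:00:04.514 [INFO] cache.
┃2024-01-15 00:00:09.741 [INFO] worker
┃2024-01-15 00:00:11.635 [INFO] auth.j
┃2024-01-15 00:00:16.696 [WARN] http.s
┃┏━━━━━━━━━━━━━━━━━━━━━━━━━━━━━━━━━━┓e
┃┃ Terminal                         ┃.
┃┠──────────────────────────────────┨.
┃┃$ cat notes.txt                   ┃.
┃┃key0 = value78                    ┃s
┗┃key1 = value1                     ┃━
 ┃key2 = value7                     ┃ 
 ┃key3 = value92                    ┃ 
 ┃key4 = value81                    ┃ 
 ┃key5 = value48                    ┃ 
 ┗━━━━━━━━━━━━━━━━━━━━━━━━━━━━━━━━━━┛ 
                                      
                                      


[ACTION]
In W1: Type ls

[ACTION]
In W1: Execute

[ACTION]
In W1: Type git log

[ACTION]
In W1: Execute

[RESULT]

┃ FileViewer                          
┠─────────────────────────────────────
┃2024-01-15 00:00:04.514 [INFO] cache.
┃2024-01-15 00:00:09.741 [INFO] worker
┃2024-01-15 00:00:11.635 [INFO] auth.j
┃2024-01-15 00:00:16.696 [WARN] http.s
┃┏━━━━━━━━━━━━━━━━━━━━━━━━━━━━━━━━━━┓e
┃┃ Terminal                         ┃.
┃┠──────────────────────────────────┨.
┃┃setup.py  main.py  docs/          ┃.
┃┃$ git log                         ┃s
┗┃b6c8855 Refactor                  ┃━
 ┃a91bfa8 Refactor                  ┃ 
 ┃7eab63a Refactor                  ┃ 
 ┃ccc0a50 Refactor                  ┃ 
 ┃$ █                               ┃ 
 ┗━━━━━━━━━━━━━━━━━━━━━━━━━━━━━━━━━━┛ 
                                      
                                      


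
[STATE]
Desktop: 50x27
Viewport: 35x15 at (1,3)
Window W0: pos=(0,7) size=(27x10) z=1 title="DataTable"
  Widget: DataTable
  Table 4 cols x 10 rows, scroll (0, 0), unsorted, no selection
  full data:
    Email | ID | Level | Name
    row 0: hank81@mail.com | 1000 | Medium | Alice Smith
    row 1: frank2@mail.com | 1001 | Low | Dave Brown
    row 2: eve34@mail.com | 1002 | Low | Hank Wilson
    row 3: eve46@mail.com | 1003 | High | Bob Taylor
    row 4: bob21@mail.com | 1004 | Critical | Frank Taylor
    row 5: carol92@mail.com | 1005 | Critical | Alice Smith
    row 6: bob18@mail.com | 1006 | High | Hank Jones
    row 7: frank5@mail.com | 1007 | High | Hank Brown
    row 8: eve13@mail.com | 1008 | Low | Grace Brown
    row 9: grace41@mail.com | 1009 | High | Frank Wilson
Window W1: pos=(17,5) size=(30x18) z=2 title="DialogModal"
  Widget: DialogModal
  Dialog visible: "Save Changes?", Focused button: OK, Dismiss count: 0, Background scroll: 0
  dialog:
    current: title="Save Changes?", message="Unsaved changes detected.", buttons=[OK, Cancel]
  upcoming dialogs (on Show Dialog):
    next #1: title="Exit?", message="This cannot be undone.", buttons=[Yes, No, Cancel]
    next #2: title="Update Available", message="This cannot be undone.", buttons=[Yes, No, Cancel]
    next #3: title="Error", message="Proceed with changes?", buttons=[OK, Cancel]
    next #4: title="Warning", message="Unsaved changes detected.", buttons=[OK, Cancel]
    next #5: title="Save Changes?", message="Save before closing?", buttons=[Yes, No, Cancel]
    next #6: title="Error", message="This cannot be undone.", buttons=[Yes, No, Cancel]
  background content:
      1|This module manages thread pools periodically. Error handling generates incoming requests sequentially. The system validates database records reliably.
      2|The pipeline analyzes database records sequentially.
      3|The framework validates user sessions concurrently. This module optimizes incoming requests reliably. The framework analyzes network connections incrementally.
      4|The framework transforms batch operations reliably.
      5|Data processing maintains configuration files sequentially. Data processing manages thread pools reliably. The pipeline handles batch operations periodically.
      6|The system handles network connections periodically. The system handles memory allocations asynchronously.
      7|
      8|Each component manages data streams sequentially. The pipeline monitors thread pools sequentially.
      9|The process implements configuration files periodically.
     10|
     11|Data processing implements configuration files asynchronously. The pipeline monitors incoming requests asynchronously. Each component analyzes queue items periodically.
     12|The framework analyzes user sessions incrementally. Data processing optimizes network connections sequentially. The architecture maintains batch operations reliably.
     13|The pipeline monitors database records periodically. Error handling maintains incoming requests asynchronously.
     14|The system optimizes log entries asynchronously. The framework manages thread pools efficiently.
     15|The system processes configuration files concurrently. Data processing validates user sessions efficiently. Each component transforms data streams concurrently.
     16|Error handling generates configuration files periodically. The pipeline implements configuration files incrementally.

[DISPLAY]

                                   
                                   
                ┏━━━━━━━━━━━━━━━━━━
                ┃ DialogModal      
━━━━━━━━━━━━━━━━┠──────────────────
 DataTable      ┃This module manage
────────────────┃The pipeline analy
Email           ┃The framework vali
────────────────┃The framework tran
hank81@mail.com ┃Da┌───────────────
frank2@mail.com ┃Th│    Save Change
eve34@mail.com  ┃  │Unsaved changes
eve46@mail.com  ┃Ea│    [OK]  Cance
━━━━━━━━━━━━━━━━┃Th└───────────────
                ┃                  


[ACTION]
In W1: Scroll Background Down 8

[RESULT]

                                   
                                   
                ┏━━━━━━━━━━━━━━━━━━
                ┃ DialogModal      
━━━━━━━━━━━━━━━━┠──────────────────
 DataTable      ┃The process implem
────────────────┃                  
Email           ┃Data processing im
────────────────┃The framework anal
hank81@mail.com ┃Th┌───────────────
frank2@mail.com ┃Th│    Save Change
eve34@mail.com  ┃Th│Unsaved changes
eve46@mail.com  ┃Er│    [OK]  Cance
━━━━━━━━━━━━━━━━┃  └───────────────
                ┃                  


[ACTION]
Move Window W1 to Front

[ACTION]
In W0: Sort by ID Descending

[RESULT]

                                   
                                   
                ┏━━━━━━━━━━━━━━━━━━
                ┃ DialogModal      
━━━━━━━━━━━━━━━━┠──────────────────
 DataTable      ┃The process implem
────────────────┃                  
Email           ┃Data processing im
────────────────┃The framework anal
grace41@mail.com┃Th┌───────────────
eve13@mail.com  ┃Th│    Save Change
frank5@mail.com ┃Th│Unsaved changes
bob18@mail.com  ┃Er│    [OK]  Cance
━━━━━━━━━━━━━━━━┃  └───────────────
                ┃                  


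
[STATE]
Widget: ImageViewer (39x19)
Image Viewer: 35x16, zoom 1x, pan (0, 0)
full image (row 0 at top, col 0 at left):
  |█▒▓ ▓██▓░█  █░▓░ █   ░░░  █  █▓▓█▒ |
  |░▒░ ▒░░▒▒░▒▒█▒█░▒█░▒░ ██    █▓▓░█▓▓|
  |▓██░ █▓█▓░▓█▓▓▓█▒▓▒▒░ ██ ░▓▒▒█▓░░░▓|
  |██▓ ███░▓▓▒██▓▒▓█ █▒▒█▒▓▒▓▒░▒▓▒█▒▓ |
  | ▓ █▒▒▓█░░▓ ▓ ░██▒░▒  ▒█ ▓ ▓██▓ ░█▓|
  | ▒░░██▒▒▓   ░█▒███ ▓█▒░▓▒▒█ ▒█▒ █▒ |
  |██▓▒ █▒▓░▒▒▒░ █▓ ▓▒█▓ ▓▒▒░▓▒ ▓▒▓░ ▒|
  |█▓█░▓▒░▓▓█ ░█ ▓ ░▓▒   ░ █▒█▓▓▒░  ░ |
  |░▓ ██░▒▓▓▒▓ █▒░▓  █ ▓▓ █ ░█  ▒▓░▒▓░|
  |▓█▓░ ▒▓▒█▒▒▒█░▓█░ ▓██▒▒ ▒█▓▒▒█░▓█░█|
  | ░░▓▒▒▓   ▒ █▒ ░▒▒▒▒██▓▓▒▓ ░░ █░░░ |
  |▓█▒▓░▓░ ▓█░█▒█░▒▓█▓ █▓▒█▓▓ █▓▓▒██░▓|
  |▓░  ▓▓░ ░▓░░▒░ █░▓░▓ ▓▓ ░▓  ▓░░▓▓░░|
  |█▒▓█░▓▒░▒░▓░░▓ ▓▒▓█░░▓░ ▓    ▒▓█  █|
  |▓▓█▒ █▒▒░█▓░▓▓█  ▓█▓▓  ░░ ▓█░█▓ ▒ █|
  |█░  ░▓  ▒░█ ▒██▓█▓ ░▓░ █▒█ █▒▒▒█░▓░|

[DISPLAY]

█▒▓ ▓██▓░█  █░▓░ █   ░░░  █  █▓▓█▒     
░▒░ ▒░░▒▒░▒▒█▒█░▒█░▒░ ██    █▓▓░█▓▓    
▓██░ █▓█▓░▓█▓▓▓█▒▓▒▒░ ██ ░▓▒▒█▓░░░▓    
██▓ ███░▓▓▒██▓▒▓█ █▒▒█▒▓▒▓▒░▒▓▒█▒▓     
 ▓ █▒▒▓█░░▓ ▓ ░██▒░▒  ▒█ ▓ ▓██▓ ░█▓    
 ▒░░██▒▒▓   ░█▒███ ▓█▒░▓▒▒█ ▒█▒ █▒     
██▓▒ █▒▓░▒▒▒░ █▓ ▓▒█▓ ▓▒▒░▓▒ ▓▒▓░ ▒    
█▓█░▓▒░▓▓█ ░█ ▓ ░▓▒   ░ █▒█▓▓▒░  ░     
░▓ ██░▒▓▓▒▓ █▒░▓  █ ▓▓ █ ░█  ▒▓░▒▓░    
▓█▓░ ▒▓▒█▒▒▒█░▓█░ ▓██▒▒ ▒█▓▒▒█░▓█░█    
 ░░▓▒▒▓   ▒ █▒ ░▒▒▒▒██▓▓▒▓ ░░ █░░░     
▓█▒▓░▓░ ▓█░█▒█░▒▓█▓ █▓▒█▓▓ █▓▓▒██░▓    
▓░  ▓▓░ ░▓░░▒░ █░▓░▓ ▓▓ ░▓  ▓░░▓▓░░    
█▒▓█░▓▒░▒░▓░░▓ ▓▒▓█░░▓░ ▓    ▒▓█  █    
▓▓█▒ █▒▒░█▓░▓▓█  ▓█▓▓  ░░ ▓█░█▓ ▒ █    
█░  ░▓  ▒░█ ▒██▓█▓ ░▓░ █▒█ █▒▒▒█░▓░    
                                       
                                       
                                       


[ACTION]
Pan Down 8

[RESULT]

░▓ ██░▒▓▓▒▓ █▒░▓  █ ▓▓ █ ░█  ▒▓░▒▓░    
▓█▓░ ▒▓▒█▒▒▒█░▓█░ ▓██▒▒ ▒█▓▒▒█░▓█░█    
 ░░▓▒▒▓   ▒ █▒ ░▒▒▒▒██▓▓▒▓ ░░ █░░░     
▓█▒▓░▓░ ▓█░█▒█░▒▓█▓ █▓▒█▓▓ █▓▓▒██░▓    
▓░  ▓▓░ ░▓░░▒░ █░▓░▓ ▓▓ ░▓  ▓░░▓▓░░    
█▒▓█░▓▒░▒░▓░░▓ ▓▒▓█░░▓░ ▓    ▒▓█  █    
▓▓█▒ █▒▒░█▓░▓▓█  ▓█▓▓  ░░ ▓█░█▓ ▒ █    
█░  ░▓  ▒░█ ▒██▓█▓ ░▓░ █▒█ █▒▒▒█░▓░    
                                       
                                       
                                       
                                       
                                       
                                       
                                       
                                       
                                       
                                       
                                       


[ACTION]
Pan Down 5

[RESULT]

█▒▓█░▓▒░▒░▓░░▓ ▓▒▓█░░▓░ ▓    ▒▓█  █    
▓▓█▒ █▒▒░█▓░▓▓█  ▓█▓▓  ░░ ▓█░█▓ ▒ █    
█░  ░▓  ▒░█ ▒██▓█▓ ░▓░ █▒█ █▒▒▒█░▓░    
                                       
                                       
                                       
                                       
                                       
                                       
                                       
                                       
                                       
                                       
                                       
                                       
                                       
                                       
                                       
                                       


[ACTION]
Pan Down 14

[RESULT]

                                       
                                       
                                       
                                       
                                       
                                       
                                       
                                       
                                       
                                       
                                       
                                       
                                       
                                       
                                       
                                       
                                       
                                       
                                       


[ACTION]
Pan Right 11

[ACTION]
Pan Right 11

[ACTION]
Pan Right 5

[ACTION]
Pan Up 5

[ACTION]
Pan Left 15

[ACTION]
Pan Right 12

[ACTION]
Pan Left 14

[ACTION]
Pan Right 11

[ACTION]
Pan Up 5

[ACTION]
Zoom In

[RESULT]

▓  ██▒▒░░▓▓    ██  ▓▓▓▓  ██  ░░██    ▒▒
▒▒▒██░░▓▓██░░  ▓▓████▒▒▒▒  ▒▒██▓▓▒▒▒▒██
▒▒▒██░░▓▓██░░  ▓▓████▒▒▒▒  ▒▒██▓▓▒▒▒▒██
▒  ██▒▒  ░░▒▒▒▒▒▒▒▒████▓▓▓▓▒▒▓▓  ░░░░  
▒  ██▒▒  ░░▒▒▒▒▒▒▒▒████▓▓▓▓▒▒▓▓  ░░░░  
░██▒▒██░░▒▒▓▓██▓▓  ██▓▓▒▒██▓▓▓▓  ██▓▓▓▓
░██▒▒██░░▒▒▓▓██▓▓  ██▓▓▒▒██▓▓▓▓  ██▓▓▓▓
░░░▒▒░░  ██░░▓▓░░▓▓  ▓▓▓▓  ░░▓▓    ▓▓░░
░░░▒▒░░  ██░░▓▓░░▓▓  ▓▓▓▓  ░░▓▓    ▓▓░░
▓░░░░▓▓  ▓▓▒▒▓▓██░░░░▓▓░░  ▓▓        ▒▒
▓░░░░▓▓  ▓▓▒▒▓▓██░░░░▓▓░░  ▓▓        ▒▒
▓░░▓▓▓▓██    ▓▓██▓▓▓▓    ░░░░  ▓▓██░░██
▓░░▓▓▓▓██    ▓▓██▓▓▓▓    ░░░░  ▓▓██░░██
█  ▒▒████▓▓██▓▓  ░░▓▓░░  ██▒▒██  ██▒▒▒▒
█  ▒▒████▓▓██▓▓  ░░▓▓░░  ██▒▒██  ██▒▒▒▒
                                       
                                       
                                       
                                       


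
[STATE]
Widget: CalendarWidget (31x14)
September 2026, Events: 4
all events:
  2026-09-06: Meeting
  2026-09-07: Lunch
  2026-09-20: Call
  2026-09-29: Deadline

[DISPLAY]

         September 2026        
Mo Tu We Th Fr Sa Su           
    1  2  3  4  5  6*          
 7*  8  9 10 11 12 13          
14 15 16 17 18 19 20*          
21 22 23 24 25 26 27           
28 29* 30                      
                               
                               
                               
                               
                               
                               
                               


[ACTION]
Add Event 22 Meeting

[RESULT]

         September 2026        
Mo Tu We Th Fr Sa Su           
    1  2  3  4  5  6*          
 7*  8  9 10 11 12 13          
14 15 16 17 18 19 20*          
21 22* 23 24 25 26 27          
28 29* 30                      
                               
                               
                               
                               
                               
                               
                               


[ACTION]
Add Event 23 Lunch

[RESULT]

         September 2026        
Mo Tu We Th Fr Sa Su           
    1  2  3  4  5  6*          
 7*  8  9 10 11 12 13          
14 15 16 17 18 19 20*          
21 22* 23* 24 25 26 27         
28 29* 30                      
                               
                               
                               
                               
                               
                               
                               


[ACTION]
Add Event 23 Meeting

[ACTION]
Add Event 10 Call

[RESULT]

         September 2026        
Mo Tu We Th Fr Sa Su           
    1  2  3  4  5  6*          
 7*  8  9 10* 11 12 13         
14 15 16 17 18 19 20*          
21 22* 23* 24 25 26 27         
28 29* 30                      
                               
                               
                               
                               
                               
                               
                               


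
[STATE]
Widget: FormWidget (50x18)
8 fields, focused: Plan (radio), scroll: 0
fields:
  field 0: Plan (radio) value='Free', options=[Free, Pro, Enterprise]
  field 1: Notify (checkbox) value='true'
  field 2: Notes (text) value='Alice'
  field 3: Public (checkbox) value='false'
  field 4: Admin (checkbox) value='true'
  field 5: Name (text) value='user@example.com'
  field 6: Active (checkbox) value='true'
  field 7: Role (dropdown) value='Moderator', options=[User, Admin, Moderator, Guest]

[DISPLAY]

> Plan:       (●) Free  ( ) Pro  ( ) Enterprise   
  Notify:     [x]                                 
  Notes:      [Alice                             ]
  Public:     [ ]                                 
  Admin:      [x]                                 
  Name:       [user@example.com                  ]
  Active:     [x]                                 
  Role:       [Moderator                        ▼]
                                                  
                                                  
                                                  
                                                  
                                                  
                                                  
                                                  
                                                  
                                                  
                                                  


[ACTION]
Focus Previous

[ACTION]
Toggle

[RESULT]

  Plan:       (●) Free  ( ) Pro  ( ) Enterprise   
  Notify:     [x]                                 
  Notes:      [Alice                             ]
  Public:     [ ]                                 
  Admin:      [x]                                 
  Name:       [user@example.com                  ]
  Active:     [x]                                 
> Role:       [Moderator                        ▼]
                                                  
                                                  
                                                  
                                                  
                                                  
                                                  
                                                  
                                                  
                                                  
                                                  


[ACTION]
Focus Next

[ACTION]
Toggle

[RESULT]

> Plan:       (●) Free  ( ) Pro  ( ) Enterprise   
  Notify:     [x]                                 
  Notes:      [Alice                             ]
  Public:     [ ]                                 
  Admin:      [x]                                 
  Name:       [user@example.com                  ]
  Active:     [x]                                 
  Role:       [Moderator                        ▼]
                                                  
                                                  
                                                  
                                                  
                                                  
                                                  
                                                  
                                                  
                                                  
                                                  


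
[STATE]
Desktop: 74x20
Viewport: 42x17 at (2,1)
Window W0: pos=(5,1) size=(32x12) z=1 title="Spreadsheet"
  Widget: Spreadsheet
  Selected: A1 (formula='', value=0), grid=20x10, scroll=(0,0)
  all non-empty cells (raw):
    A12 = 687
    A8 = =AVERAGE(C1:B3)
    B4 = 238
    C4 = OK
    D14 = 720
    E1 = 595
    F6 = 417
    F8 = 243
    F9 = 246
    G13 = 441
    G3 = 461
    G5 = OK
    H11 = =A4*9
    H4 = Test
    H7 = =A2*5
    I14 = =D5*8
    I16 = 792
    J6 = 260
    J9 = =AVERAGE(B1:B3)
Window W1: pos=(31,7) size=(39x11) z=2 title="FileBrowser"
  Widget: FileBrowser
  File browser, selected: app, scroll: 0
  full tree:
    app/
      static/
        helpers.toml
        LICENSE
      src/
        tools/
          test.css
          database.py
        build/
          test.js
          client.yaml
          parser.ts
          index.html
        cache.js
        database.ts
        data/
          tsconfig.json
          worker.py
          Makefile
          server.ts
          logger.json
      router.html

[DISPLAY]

   ┏━━━━━━━━━━━━━━━━━━━━━━━━━━━━━━┓       
   ┃ Spreadsheet                  ┃       
   ┠──────────────────────────────┨       
   ┃A1:                           ┃       
   ┃       A       B       C      ┃       
   ┃------------------------------┃       
   ┃  1      [0]       0     ┏━━━━━━━━━━━━
   ┃  2        0       0     ┃ FileBrowser
   ┃  3        0       0     ┠────────────
   ┃  4        0     238OK   ┃> [-] app/  
   ┃  5        0       0     ┃    [+] stat
   ┗━━━━━━━━━━━━━━━━━━━━━━━━━┃    [+] src/
                             ┃    router.h
                             ┃            
                             ┃            
                             ┃            
                             ┗━━━━━━━━━━━━


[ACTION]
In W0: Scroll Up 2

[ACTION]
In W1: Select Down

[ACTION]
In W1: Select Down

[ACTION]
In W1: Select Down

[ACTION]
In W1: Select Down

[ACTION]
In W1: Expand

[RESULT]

   ┏━━━━━━━━━━━━━━━━━━━━━━━━━━━━━━┓       
   ┃ Spreadsheet                  ┃       
   ┠──────────────────────────────┨       
   ┃A1:                           ┃       
   ┃       A       B       C      ┃       
   ┃------------------------------┃       
   ┃  1      [0]       0     ┏━━━━━━━━━━━━
   ┃  2        0       0     ┃ FileBrowser
   ┃  3        0       0     ┠────────────
   ┃  4        0     238OK   ┃  [-] app/  
   ┃  5        0       0     ┃    [+] stat
   ┗━━━━━━━━━━━━━━━━━━━━━━━━━┃    [+] src/
                             ┃  > router.h
                             ┃            
                             ┃            
                             ┃            
                             ┗━━━━━━━━━━━━


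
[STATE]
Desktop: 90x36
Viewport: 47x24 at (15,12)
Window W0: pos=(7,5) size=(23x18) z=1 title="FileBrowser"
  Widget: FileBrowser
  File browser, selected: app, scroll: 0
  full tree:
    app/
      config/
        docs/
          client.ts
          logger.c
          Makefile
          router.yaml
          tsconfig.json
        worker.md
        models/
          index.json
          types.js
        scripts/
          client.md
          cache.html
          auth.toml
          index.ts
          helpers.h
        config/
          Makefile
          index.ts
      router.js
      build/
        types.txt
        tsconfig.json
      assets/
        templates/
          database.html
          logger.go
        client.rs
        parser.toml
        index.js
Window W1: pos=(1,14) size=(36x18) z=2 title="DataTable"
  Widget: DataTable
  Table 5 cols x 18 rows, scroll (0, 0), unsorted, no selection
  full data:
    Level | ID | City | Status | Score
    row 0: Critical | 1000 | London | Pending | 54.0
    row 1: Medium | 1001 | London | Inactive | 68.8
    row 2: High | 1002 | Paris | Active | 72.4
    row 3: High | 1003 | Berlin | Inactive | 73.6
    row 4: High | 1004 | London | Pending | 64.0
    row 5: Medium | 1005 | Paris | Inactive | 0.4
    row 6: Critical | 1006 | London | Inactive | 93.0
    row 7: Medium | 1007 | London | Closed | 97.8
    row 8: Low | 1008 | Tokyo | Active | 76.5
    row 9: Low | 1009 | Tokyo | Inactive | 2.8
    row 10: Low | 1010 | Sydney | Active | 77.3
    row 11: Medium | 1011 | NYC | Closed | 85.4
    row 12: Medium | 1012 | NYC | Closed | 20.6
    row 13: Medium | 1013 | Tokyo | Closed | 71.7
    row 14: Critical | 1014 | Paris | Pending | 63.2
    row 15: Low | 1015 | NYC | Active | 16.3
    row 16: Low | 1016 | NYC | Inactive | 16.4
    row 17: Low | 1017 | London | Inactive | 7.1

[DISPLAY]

 assets/      ┃                                
              ┃                                
━━━━━━━━━━━━━━━━━━━━━┓                         
                     ┃                         
─────────────────────┨                         
│City  │Status  │Scor┃                         
┼──────┼────────┼────┃                         
│London│Pending │54.0┃                         
│London│Inactive│68.8┃                         
│Paris │Active  │72.4┃                         
│Berlin│Inactive│73.6┃                         
│London│Pending │64.0┃                         
│Paris │Inactive│0.4 ┃                         
│London│Inactive│93.0┃                         
│London│Closed  │97.8┃                         
│Tokyo │Active  │76.5┃                         
│Tokyo │Inactive│2.8 ┃                         
│Sydney│Active  │77.3┃                         
│NYC   │Closed  │85.4┃                         
━━━━━━━━━━━━━━━━━━━━━┛                         
                                               
                                               
                                               
                                               


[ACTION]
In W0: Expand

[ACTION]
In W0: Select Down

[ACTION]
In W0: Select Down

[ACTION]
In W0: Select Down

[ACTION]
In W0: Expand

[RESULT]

ypes.txt      ┃                                
sconfig.json  ┃                                
━━━━━━━━━━━━━━━━━━━━━┓                         
                     ┃                         
─────────────────────┨                         
│City  │Status  │Scor┃                         
┼──────┼────────┼────┃                         
│London│Pending │54.0┃                         
│London│Inactive│68.8┃                         
│Paris │Active  │72.4┃                         
│Berlin│Inactive│73.6┃                         
│London│Pending │64.0┃                         
│Paris │Inactive│0.4 ┃                         
│London│Inactive│93.0┃                         
│London│Closed  │97.8┃                         
│Tokyo │Active  │76.5┃                         
│Tokyo │Inactive│2.8 ┃                         
│Sydney│Active  │77.3┃                         
│NYC   │Closed  │85.4┃                         
━━━━━━━━━━━━━━━━━━━━━┛                         
                                               
                                               
                                               
                                               


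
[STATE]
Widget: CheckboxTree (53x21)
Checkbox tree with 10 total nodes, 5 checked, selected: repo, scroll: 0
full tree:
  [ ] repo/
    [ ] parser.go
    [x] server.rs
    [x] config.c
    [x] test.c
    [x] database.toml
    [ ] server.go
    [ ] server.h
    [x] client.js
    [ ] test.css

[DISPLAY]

>[-] repo/                                           
   [ ] parser.go                                     
   [x] server.rs                                     
   [x] config.c                                      
   [x] test.c                                        
   [x] database.toml                                 
   [ ] server.go                                     
   [ ] server.h                                      
   [x] client.js                                     
   [ ] test.css                                      
                                                     
                                                     
                                                     
                                                     
                                                     
                                                     
                                                     
                                                     
                                                     
                                                     
                                                     


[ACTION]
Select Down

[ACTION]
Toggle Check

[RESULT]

 [-] repo/                                           
>  [x] parser.go                                     
   [x] server.rs                                     
   [x] config.c                                      
   [x] test.c                                        
   [x] database.toml                                 
   [ ] server.go                                     
   [ ] server.h                                      
   [x] client.js                                     
   [ ] test.css                                      
                                                     
                                                     
                                                     
                                                     
                                                     
                                                     
                                                     
                                                     
                                                     
                                                     
                                                     


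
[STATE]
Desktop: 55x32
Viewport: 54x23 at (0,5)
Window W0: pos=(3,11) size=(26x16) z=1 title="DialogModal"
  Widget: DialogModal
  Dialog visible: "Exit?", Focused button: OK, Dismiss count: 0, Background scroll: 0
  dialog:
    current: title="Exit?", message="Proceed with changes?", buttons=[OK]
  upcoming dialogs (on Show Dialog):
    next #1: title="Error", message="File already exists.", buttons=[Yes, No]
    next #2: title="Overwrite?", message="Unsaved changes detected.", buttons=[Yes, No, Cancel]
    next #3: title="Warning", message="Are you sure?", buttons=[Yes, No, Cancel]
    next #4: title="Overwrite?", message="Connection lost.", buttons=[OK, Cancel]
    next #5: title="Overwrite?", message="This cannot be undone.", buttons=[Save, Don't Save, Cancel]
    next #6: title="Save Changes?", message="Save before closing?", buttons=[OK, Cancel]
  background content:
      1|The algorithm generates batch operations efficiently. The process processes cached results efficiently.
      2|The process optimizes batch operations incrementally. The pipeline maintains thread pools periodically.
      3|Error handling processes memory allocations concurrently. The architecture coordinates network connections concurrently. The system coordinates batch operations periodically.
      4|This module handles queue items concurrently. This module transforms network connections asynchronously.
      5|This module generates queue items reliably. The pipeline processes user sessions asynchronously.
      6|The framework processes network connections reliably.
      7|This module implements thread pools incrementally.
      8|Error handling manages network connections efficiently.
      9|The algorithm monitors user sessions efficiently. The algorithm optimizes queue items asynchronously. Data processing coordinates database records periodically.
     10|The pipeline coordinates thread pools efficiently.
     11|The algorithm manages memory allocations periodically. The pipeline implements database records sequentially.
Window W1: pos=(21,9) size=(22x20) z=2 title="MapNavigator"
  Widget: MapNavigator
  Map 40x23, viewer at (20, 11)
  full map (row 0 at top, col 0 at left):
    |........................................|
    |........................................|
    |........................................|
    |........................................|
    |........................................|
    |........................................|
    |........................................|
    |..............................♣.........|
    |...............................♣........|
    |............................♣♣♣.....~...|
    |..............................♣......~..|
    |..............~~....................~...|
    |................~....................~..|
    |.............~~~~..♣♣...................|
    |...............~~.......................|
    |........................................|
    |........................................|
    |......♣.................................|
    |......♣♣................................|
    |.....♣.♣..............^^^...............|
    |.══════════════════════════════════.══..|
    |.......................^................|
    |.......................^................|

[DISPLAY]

                                                      
                                                      
                                                      
                                                      
                     ┏━━━━━━━━━━━━━━━━━━━━┓           
                     ┃ MapNavigator       ┃           
   ┏━━━━━━━━━━━━━━━━━┠────────────────────┨           
   ┃ DialogModal     ┃....................┃           
   ┠─────────────────┃....................┃           
   ┃The algorithm gen┃....................┃           
   ┃The process optim┃....................┃           
   ┃Error handling pr┃....................┃           
   ┃Th┌──────────────┃....................┃           
   ┃Th│      Exit?   ┃..................♣♣┃           
   ┃Th│Proceed with c┃....................┃           
   ┃Th│       [OK]   ┃....~~....@.........┃           
   ┃Er└──────────────┃......~.............┃           
   ┃The algorithm mon┃...~~~~..♣♣.........┃           
   ┃The pipeline coor┃.....~~.............┃           
   ┃The algorithm man┃....................┃           
   ┃                 ┃....................┃           
   ┗━━━━━━━━━━━━━━━━━┃....................┃           
                     ┃....................┃           


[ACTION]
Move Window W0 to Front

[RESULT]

                                                      
                                                      
                                                      
                                                      
                     ┏━━━━━━━━━━━━━━━━━━━━┓           
                     ┃ MapNavigator       ┃           
   ┏━━━━━━━━━━━━━━━━━━━━━━━━┓─────────────┨           
   ┃ DialogModal            ┃.............┃           
   ┠────────────────────────┨.............┃           
   ┃The algorithm generates ┃.............┃           
   ┃The process optimizes ba┃.............┃           
   ┃Error handling processes┃.............┃           
   ┃Th┌──────────────────┐eu┃.............┃           
   ┃Th│      Exit?       │qu┃...........♣♣┃           
   ┃Th│Proceed with chang│s ┃.............┃           
   ┃Th│       [OK]       │ t┃...@.........┃           
   ┃Er└──────────────────┘ n┃.............┃           
   ┃The algorithm monitors u┃..♣♣.........┃           
   ┃The pipeline coordinates┃.............┃           
   ┃The algorithm manages me┃.............┃           
   ┃                        ┃.............┃           
   ┗━━━━━━━━━━━━━━━━━━━━━━━━┛.............┃           
                     ┃....................┃           


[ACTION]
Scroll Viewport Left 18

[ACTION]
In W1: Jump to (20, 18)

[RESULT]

                                                      
                                                      
                                                      
                                                      
                     ┏━━━━━━━━━━━━━━━━━━━━┓           
                     ┃ MapNavigator       ┃           
   ┏━━━━━━━━━━━━━━━━━━━━━━━━┓─────────────┨           
   ┃ DialogModal            ┃.............┃           
   ┠────────────────────────┨.............┃           
   ┃The algorithm generates ┃.............┃           
   ┃The process optimizes ba┃..♣♣.........┃           
   ┃Error handling processes┃.............┃           
   ┃Th┌──────────────────┐eu┃.............┃           
   ┃Th│      Exit?       │qu┃.............┃           
   ┃Th│Proceed with chang│s ┃.............┃           
   ┃Th│       [OK]       │ t┃...@.........┃           
   ┃Er└──────────────────┘ n┃.....^^^.....┃           
   ┃The algorithm monitors u┃═════════════┃           
   ┃The pipeline coordinates┃......^......┃           
   ┃The algorithm manages me┃......^......┃           
   ┃                        ┃             ┃           
   ┗━━━━━━━━━━━━━━━━━━━━━━━━┛             ┃           
                     ┃                    ┃           
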